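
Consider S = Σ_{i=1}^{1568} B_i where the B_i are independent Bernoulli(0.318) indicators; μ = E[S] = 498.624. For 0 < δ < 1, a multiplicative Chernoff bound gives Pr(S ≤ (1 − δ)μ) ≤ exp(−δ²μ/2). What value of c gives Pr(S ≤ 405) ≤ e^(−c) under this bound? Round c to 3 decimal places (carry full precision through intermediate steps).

8.790

Write 405 = (1 − δ)μ, so δ = 1 − 405/498.624 = 0.1877647…
Then the exponent is δ²μ/2 = (μ − 405)²/(2μ) = 8.789642.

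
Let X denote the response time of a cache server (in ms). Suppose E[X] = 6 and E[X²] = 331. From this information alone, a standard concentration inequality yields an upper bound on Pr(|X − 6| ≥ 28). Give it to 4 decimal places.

0.3763

The first two moments determine the variance, so Chebyshev's inequality is the sharpest standard bound available.
Var(X) = E[X²] − (E[X])² = 331 − 36 = 295.
Chebyshev's inequality: Pr(|X − μ| ≥ t) ≤ Var(X)/t² = 295/784 = 0.3763.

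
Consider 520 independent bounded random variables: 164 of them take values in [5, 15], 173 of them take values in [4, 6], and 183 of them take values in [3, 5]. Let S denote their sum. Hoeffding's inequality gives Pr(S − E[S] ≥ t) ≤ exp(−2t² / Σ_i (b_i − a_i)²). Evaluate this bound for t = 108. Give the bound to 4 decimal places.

Σ(b_i − a_i)² = 164·10² + 173·2² + 183·2² = 17824.
Exponent = 2·108² / 17824 = 1.30880.
Bound = exp(−1.30880) = 0.27014.

0.2701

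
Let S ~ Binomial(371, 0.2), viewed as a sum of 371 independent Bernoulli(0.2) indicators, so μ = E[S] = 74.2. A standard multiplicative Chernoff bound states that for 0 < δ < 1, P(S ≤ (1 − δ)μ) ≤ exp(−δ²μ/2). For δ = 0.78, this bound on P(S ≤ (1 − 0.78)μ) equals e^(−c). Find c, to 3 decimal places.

c = δ²μ/2 = 0.78²·74.2/2 = 22.5716.

22.572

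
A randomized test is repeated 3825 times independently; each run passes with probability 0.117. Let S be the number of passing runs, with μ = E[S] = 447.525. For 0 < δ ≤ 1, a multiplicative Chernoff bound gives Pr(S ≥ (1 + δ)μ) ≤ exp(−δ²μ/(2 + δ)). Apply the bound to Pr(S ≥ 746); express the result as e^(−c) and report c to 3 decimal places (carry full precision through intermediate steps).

Write 746 = (1 + δ)μ, so δ = 746/447.525 − 1 = 0.666946…
Then the exponent is δ²μ/(2 + δ) = (746 − μ)² / (μ·(2 + δ)) = 74.642195.

74.642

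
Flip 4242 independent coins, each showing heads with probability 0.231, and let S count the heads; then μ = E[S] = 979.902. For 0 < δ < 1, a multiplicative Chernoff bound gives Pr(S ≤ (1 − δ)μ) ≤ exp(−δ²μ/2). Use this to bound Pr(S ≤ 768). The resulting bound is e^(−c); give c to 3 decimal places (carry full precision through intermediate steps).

Write 768 = (1 − δ)μ, so δ = 1 − 768/979.902 = 0.2162482…
Then the exponent is δ²μ/2 = (μ − 768)²/(2μ) = 22.911708.

22.912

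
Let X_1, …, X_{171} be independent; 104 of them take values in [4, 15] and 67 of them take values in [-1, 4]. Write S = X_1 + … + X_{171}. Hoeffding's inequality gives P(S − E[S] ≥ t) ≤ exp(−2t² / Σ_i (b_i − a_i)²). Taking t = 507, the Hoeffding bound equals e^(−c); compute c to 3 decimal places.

36.054

Σ(b_i − a_i)² = 104·11² + 67·5² = 14259.
c = 2t² / 14259 = 2·507² / 14259 = 36.0543.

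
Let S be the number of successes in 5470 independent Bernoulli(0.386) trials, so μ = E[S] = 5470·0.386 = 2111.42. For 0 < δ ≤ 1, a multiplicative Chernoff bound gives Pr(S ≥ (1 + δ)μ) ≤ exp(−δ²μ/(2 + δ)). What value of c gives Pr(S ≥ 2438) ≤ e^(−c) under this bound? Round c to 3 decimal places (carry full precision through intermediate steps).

Write 2438 = (1 + δ)μ, so δ = 2438/2111.42 − 1 = 0.1546732…
Then the exponent is δ²μ/(2 + δ) = (2438 − μ)² / (μ·(2 + δ)) = 23.443537.

23.444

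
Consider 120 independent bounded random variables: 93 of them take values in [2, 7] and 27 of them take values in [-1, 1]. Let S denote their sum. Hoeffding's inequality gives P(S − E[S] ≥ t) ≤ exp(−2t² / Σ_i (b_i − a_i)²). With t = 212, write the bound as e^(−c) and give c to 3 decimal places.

Σ(b_i − a_i)² = 93·5² + 27·2² = 2433.
c = 2t² / 2433 = 2·212² / 2433 = 36.9453.

36.945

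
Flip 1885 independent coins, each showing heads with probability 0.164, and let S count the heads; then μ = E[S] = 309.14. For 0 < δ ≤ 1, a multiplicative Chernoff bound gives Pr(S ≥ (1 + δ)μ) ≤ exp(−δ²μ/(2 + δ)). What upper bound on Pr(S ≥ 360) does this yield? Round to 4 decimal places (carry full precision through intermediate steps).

Write 360 = (1 + δ)μ, so δ = 360/309.14 − 1 = 0.1645209…
Then the exponent is δ²μ/(2 + δ) = (360 − μ)² / (μ·(2 + δ)) = 3.865767.
Bound = exp(−3.865767) = 0.02095.

0.0209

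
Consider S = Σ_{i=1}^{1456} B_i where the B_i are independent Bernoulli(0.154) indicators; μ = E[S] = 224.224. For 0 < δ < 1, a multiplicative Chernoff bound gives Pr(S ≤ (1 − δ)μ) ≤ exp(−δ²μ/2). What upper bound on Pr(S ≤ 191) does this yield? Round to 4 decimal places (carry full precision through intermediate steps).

Write 191 = (1 − δ)μ, so δ = 1 − 191/224.224 = 0.1481733…
Then the exponent is δ²μ/2 = (μ − 191)²/(2μ) = 2.461454.
Bound = exp(−2.461454) = 0.08531.

0.0853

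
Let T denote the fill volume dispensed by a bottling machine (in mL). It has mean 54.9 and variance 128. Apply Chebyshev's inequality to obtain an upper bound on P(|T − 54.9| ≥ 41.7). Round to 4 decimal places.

0.0736

Chebyshev: P(|T − μ| ≥ t) ≤ Var(T)/t².
Bound = 128 / 1738.89 = 0.0736.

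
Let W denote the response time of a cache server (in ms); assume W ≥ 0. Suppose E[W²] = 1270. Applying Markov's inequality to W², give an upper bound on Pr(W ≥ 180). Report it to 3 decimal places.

0.039

Since W ≥ 0, the event {W ≥ 180} is the same as {W² ≥ 32400}.
Markov's inequality applied to W² gives Pr(W² ≥ 32400) ≤ E[W²]/32400 = 1270/32400 = 0.0392.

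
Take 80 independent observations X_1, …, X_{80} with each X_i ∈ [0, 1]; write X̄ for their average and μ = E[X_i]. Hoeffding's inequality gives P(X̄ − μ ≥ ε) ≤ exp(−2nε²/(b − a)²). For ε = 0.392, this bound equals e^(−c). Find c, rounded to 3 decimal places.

c = 2nε²/(b − a)² = 2·80·0.392² / 1² = 24.5862.

24.586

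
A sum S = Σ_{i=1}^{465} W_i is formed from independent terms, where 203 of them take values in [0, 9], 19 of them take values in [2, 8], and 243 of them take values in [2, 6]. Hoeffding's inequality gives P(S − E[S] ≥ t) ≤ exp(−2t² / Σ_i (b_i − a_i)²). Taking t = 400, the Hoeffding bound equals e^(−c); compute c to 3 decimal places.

15.227

Σ(b_i − a_i)² = 203·9² + 19·6² + 243·4² = 21015.
c = 2t² / 21015 = 2·400² / 21015 = 15.2272.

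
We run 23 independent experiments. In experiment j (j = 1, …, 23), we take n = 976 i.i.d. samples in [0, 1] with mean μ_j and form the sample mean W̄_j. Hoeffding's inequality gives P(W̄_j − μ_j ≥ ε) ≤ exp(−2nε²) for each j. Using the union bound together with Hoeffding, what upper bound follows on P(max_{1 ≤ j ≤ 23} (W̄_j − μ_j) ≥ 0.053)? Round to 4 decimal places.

0.0956

Per-experiment Hoeffding bound: exp(−2·976·0.053²) = exp(−5.48317) = 0.0041561.
Union bound over 23 events: 23·0.0041561 = 0.09559.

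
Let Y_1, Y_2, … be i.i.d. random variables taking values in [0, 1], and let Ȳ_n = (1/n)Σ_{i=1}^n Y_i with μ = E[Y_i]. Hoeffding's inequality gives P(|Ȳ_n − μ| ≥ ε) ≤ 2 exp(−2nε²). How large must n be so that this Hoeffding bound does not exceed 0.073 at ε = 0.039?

1089

Require 2·exp(−2nε²) ≤ 0.073, i.e. 2nε² ≥ ln(2/0.073) = 3.310443.
So n ≥ 3.310443 / (2·0.039²) = 1088.246.
The smallest integer n is 1089.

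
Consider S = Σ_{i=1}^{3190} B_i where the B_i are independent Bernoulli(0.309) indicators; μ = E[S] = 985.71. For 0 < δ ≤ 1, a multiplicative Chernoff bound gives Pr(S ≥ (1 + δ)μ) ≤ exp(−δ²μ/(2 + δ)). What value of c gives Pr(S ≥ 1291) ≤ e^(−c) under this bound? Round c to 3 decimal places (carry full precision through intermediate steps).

Write 1291 = (1 + δ)μ, so δ = 1291/985.71 − 1 = 0.3097158…
Then the exponent is δ²μ/(2 + δ) = (1291 − μ)² / (μ·(2 + δ)) = 40.937135.

40.937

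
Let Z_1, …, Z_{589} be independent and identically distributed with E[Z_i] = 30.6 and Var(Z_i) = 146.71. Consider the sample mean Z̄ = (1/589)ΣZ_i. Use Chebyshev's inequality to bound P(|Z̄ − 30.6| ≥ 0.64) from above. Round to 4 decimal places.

0.6081

Var(Z̄) = Var(Z_i)/n = 146.71/589 = 0.24908.
Chebyshev: P(|Z̄ − 30.6| ≥ 0.64) ≤ Var(Z̄)/(0.64)² = 146.71/(589·0.64²) = 0.6081.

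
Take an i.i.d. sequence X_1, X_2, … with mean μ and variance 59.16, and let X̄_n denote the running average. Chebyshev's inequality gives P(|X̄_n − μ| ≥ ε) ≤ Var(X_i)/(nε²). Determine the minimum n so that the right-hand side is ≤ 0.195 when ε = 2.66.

Require 59.16/(n·2.66²) ≤ 0.195, i.e. n ≥ 59.16/(0.195·2.66²) = 42.878.
The smallest integer n is 43.

43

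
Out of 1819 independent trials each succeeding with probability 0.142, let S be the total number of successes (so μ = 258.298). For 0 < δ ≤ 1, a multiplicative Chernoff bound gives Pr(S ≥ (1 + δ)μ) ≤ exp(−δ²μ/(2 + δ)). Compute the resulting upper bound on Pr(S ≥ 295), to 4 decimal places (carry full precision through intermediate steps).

Write 295 = (1 + δ)μ, so δ = 295/258.298 − 1 = 0.1420917…
Then the exponent is δ²μ/(2 + δ) = (295 − μ)² / (μ·(2 + δ)) = 2.434559.
Bound = exp(−2.434559) = 0.08764.

0.0876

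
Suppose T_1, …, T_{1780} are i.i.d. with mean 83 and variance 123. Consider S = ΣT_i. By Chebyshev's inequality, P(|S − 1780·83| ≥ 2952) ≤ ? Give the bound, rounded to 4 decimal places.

0.0251

Var(S) = n·Var(T_i) = 1780·123 = 218940.
Chebyshev: P(|S − 1780·83| ≥ 2952) ≤ Var(S)/2952² = 218940/8714304 = 0.0251.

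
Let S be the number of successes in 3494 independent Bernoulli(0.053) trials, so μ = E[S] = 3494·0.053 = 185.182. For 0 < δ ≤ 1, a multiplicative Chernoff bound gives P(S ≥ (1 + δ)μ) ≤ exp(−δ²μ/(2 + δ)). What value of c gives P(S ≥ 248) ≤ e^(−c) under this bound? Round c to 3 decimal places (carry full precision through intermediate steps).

9.110

Write 248 = (1 + δ)μ, so δ = 248/185.182 − 1 = 0.339223…
Then the exponent is δ²μ/(2 + δ) = (248 − μ)² / (μ·(2 + δ)) = 9.109569.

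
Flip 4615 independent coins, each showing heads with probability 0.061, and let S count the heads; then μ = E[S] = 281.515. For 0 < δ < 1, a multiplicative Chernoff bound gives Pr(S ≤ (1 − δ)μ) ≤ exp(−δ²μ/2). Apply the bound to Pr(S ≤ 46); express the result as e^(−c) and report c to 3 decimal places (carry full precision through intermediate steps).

98.516

Write 46 = (1 − δ)μ, so δ = 1 − 46/281.515 = 0.8365984…
Then the exponent is δ²μ/2 = (μ − 46)²/(2μ) = 98.515737.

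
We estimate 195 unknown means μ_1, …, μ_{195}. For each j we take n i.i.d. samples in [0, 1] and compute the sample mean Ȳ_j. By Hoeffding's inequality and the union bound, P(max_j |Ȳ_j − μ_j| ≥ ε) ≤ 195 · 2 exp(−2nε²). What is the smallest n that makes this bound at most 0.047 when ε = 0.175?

148

Need 2·195·exp(−2nε²) ≤ 0.047, i.e. exp(−2nε²) ≤ 0.047/390.
So 2nε² ≥ ln(390/0.047) = 9.023754.
Hence n ≥ 9.023754/(2·0.175²) = 147.327.
The smallest integer n is 148.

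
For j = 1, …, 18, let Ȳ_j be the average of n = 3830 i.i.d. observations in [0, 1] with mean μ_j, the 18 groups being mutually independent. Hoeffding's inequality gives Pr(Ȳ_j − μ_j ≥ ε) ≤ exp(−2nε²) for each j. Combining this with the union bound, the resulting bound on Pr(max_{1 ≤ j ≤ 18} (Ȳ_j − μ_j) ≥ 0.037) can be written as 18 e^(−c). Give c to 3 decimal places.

10.487

Union bound over the 18 events: Pr(max_{1 ≤ j ≤ 18} (Ȳ_j − μ_j) ≥ 0.037) ≤ 18·exp(−2nε²) = 18 exp(−2·3830·0.037²).
So c = 2·3830·0.037² = 10.4865.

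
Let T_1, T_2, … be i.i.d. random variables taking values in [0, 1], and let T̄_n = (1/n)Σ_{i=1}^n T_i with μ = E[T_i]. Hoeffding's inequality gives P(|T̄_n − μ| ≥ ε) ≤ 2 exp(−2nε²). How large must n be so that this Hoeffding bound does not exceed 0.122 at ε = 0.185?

Require 2·exp(−2nε²) ≤ 0.122, i.e. 2nε² ≥ ln(2/0.122) = 2.796881.
So n ≥ 2.796881 / (2·0.185²) = 40.860.
The smallest integer n is 41.

41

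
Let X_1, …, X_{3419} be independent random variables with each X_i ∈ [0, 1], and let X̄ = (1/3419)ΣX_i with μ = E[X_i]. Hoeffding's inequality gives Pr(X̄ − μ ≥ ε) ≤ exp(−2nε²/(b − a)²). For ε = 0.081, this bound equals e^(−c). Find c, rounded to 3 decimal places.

44.864

c = 2nε²/(b − a)² = 2·3419·0.081² / 1² = 44.8641.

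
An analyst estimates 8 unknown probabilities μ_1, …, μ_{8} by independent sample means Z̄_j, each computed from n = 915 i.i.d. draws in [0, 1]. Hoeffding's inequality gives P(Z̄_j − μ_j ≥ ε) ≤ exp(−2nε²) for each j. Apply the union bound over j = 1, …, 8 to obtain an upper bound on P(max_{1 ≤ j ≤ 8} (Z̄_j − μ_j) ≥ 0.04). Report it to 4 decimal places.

Per-experiment Hoeffding bound: exp(−2·915·0.04²) = exp(−2.92800) = 0.053504.
Union bound over 8 events: 8·0.053504 = 0.42803.

0.4280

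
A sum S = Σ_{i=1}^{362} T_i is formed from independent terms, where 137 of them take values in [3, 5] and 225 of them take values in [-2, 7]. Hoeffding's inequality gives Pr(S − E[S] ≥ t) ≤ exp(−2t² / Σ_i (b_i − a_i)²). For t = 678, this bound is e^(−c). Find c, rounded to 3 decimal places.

48.973

Σ(b_i − a_i)² = 137·2² + 225·9² = 18773.
c = 2t² / 18773 = 2·678² / 18773 = 48.9729.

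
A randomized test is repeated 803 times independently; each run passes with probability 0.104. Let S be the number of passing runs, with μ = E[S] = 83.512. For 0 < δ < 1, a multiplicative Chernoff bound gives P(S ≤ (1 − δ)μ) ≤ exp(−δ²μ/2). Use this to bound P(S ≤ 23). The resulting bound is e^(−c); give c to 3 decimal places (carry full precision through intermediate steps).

21.923

Write 23 = (1 − δ)μ, so δ = 1 − 23/83.512 = 0.7245905…
Then the exponent is δ²μ/2 = (μ − 23)²/(2μ) = 21.923210.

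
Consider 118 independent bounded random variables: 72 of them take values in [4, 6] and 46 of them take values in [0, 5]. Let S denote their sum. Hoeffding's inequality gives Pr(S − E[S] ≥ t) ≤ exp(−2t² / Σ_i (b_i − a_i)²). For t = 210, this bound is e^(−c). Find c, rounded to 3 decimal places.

Σ(b_i − a_i)² = 72·2² + 46·5² = 1438.
c = 2t² / 1438 = 2·210² / 1438 = 61.3352.

61.335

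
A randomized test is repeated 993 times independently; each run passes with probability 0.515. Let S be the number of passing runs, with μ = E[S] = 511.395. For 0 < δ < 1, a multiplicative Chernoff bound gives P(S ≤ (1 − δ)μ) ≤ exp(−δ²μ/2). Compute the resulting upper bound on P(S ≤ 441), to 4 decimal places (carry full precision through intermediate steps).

0.0079

Write 441 = (1 − δ)μ, so δ = 1 − 441/511.395 = 0.1376529…
Then the exponent is δ²μ/2 = (μ − 441)²/(2μ) = 4.845038.
Bound = exp(−4.845038) = 0.00787.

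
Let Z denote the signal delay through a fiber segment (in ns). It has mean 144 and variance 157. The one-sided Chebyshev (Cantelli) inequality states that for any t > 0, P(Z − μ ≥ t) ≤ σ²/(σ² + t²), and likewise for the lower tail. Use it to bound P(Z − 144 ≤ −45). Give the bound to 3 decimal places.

0.072

Here σ² = 157 and t = 45, so σ² + t² = 2182.
Cantelli's bound: 157/2182 = 0.0720.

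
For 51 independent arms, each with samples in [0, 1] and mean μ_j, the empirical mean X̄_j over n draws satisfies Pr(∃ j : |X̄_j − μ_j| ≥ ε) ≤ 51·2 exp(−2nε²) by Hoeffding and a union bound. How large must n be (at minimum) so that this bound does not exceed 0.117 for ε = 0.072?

654

Need 2·51·exp(−2nε²) ≤ 0.117, i.e. exp(−2nε²) ≤ 0.117/102.
So 2nε² ≥ ln(102/0.117) = 6.770554.
Hence n ≥ 6.770554/(2·0.072²) = 653.024.
The smallest integer n is 654.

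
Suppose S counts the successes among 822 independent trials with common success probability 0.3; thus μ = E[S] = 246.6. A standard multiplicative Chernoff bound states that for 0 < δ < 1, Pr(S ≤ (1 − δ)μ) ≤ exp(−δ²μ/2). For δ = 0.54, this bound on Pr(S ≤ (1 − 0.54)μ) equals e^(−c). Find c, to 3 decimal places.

35.954

c = δ²μ/2 = 0.54²·246.6/2 = 35.9543.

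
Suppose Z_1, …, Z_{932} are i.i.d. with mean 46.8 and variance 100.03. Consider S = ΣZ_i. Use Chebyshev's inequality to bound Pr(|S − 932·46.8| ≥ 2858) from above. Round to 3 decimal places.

Var(S) = n·Var(Z_i) = 932·100.03 = 93227.96.
Chebyshev: Pr(|S − 932·46.8| ≥ 2858) ≤ Var(S)/2858² = 93227.96/8168164 = 0.0114.

0.011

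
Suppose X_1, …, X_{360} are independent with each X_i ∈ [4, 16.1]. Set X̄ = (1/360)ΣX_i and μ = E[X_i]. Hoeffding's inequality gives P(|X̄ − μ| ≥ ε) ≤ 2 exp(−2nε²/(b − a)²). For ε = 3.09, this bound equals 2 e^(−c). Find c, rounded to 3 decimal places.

46.955

c = 2nε²/(b − a)² = 2·360·3.09² / 12.1² = 46.9547.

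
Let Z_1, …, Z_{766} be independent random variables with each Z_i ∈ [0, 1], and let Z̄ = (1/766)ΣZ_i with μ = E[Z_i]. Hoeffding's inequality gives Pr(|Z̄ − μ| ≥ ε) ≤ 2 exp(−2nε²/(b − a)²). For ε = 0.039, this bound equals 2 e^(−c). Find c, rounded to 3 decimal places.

c = 2nε²/(b − a)² = 2·766·0.039² / 1² = 2.3302.

2.330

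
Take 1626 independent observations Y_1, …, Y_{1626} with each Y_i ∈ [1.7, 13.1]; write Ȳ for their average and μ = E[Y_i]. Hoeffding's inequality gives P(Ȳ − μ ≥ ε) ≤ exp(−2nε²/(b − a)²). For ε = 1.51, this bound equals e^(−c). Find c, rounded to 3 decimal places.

c = 2nε²/(b − a)² = 2·1626·1.51² / 11.4² = 57.0551.

57.055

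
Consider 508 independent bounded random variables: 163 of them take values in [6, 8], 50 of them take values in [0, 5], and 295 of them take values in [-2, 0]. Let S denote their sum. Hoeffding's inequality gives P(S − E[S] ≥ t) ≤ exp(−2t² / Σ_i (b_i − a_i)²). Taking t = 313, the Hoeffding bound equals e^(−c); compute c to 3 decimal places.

63.575

Σ(b_i − a_i)² = 163·2² + 50·5² + 295·2² = 3082.
c = 2t² / 3082 = 2·313² / 3082 = 63.5750.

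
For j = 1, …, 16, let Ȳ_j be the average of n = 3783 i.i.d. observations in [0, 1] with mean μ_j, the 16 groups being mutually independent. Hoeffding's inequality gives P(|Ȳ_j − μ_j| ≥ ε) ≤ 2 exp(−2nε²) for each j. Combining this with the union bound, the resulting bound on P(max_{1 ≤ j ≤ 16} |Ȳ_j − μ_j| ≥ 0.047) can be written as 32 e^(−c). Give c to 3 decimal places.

Union bound over the 16 events: P(max_{1 ≤ j ≤ 16} |Ȳ_j − μ_j| ≥ 0.047) ≤ 16·2·exp(−2nε²) = 32 exp(−2·3783·0.047²).
So c = 2·3783·0.047² = 16.7133.

16.713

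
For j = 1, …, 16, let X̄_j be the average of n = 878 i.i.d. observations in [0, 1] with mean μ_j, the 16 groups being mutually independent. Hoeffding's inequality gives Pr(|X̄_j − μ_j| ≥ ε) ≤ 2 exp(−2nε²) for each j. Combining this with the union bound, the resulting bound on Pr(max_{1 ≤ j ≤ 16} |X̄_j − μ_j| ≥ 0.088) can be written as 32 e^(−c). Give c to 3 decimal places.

13.598

Union bound over the 16 events: Pr(max_{1 ≤ j ≤ 16} |X̄_j − μ_j| ≥ 0.088) ≤ 16·2·exp(−2nε²) = 32 exp(−2·878·0.088²).
So c = 2·878·0.088² = 13.5985.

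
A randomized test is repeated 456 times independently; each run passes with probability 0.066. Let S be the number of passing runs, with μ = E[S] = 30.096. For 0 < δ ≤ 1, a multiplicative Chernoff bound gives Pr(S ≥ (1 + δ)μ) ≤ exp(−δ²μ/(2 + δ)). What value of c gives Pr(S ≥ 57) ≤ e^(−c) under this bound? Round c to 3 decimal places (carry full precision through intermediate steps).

8.311

Write 57 = (1 + δ)μ, so δ = 57/30.096 − 1 = 0.8939394…
Then the exponent is δ²μ/(2 + δ) = (57 − μ)² / (μ·(2 + δ)) = 8.310660.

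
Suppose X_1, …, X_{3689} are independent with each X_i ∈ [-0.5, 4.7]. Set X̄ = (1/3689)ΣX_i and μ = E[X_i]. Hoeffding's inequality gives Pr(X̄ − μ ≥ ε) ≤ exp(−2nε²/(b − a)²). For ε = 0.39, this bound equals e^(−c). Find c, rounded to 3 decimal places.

41.501

c = 2nε²/(b − a)² = 2·3689·0.39² / 5.2² = 41.5012.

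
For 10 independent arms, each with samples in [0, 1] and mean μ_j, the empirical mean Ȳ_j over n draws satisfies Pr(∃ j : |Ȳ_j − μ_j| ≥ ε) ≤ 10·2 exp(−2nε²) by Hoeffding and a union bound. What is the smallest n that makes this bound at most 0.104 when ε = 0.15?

117

Need 2·10·exp(−2nε²) ≤ 0.104, i.e. exp(−2nε²) ≤ 0.104/20.
So 2nε² ≥ ln(20/0.104) = 5.259097.
Hence n ≥ 5.259097/(2·0.15²) = 116.869.
The smallest integer n is 117.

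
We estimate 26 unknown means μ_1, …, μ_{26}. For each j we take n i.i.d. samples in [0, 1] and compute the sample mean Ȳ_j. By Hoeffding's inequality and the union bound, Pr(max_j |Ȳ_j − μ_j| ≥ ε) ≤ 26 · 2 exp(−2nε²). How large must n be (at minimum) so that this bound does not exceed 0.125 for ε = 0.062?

785

Need 2·26·exp(−2nε²) ≤ 0.125, i.e. exp(−2nε²) ≤ 0.125/52.
So 2nε² ≥ ln(52/0.125) = 6.030685.
Hence n ≥ 6.030685/(2·0.062²) = 784.428.
The smallest integer n is 785.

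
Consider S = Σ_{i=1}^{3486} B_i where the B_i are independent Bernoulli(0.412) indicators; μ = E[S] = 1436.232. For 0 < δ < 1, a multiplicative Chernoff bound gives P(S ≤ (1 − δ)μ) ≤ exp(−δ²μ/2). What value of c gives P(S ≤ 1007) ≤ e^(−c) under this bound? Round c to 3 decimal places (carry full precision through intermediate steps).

Write 1007 = (1 − δ)μ, so δ = 1 − 1007/1436.232 = 0.2988598…
Then the exponent is δ²μ/2 = (μ − 1007)²/(2μ) = 64.140094.

64.140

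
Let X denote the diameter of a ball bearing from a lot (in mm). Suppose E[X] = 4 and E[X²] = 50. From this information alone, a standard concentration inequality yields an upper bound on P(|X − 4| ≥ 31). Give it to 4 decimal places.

The first two moments determine the variance, so Chebyshev's inequality is the sharpest standard bound available.
Var(X) = E[X²] − (E[X])² = 50 − 16 = 34.
Chebyshev's inequality: P(|X − μ| ≥ t) ≤ Var(X)/t² = 34/961 = 0.0354.

0.0354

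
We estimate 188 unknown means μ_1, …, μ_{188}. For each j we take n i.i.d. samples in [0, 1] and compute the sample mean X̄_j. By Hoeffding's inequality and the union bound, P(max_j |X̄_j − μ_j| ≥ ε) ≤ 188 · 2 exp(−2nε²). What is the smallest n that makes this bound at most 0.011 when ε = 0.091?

631

Need 2·188·exp(−2nε²) ≤ 0.011, i.e. exp(−2nε²) ≤ 0.011/376.
So 2nε² ≥ ln(376/0.011) = 10.439449.
Hence n ≥ 10.439449/(2·0.091²) = 630.325.
The smallest integer n is 631.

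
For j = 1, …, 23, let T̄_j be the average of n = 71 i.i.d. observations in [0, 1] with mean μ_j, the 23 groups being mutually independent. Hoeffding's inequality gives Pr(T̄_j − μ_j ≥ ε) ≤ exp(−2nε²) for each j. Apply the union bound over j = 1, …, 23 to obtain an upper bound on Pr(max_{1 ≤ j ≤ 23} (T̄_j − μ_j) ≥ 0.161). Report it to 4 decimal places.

0.5797

Per-experiment Hoeffding bound: exp(−2·71·0.161²) = exp(−3.68078) = 0.025203.
Union bound over 23 events: 23·0.025203 = 0.57967.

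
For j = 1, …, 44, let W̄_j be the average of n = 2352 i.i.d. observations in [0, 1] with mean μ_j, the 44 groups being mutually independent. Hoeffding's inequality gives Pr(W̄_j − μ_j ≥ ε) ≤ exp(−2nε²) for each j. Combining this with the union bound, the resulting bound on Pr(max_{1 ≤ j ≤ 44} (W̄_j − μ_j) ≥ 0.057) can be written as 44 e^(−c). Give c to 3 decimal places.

15.283

Union bound over the 44 events: Pr(max_{1 ≤ j ≤ 44} (W̄_j − μ_j) ≥ 0.057) ≤ 44·exp(−2nε²) = 44 exp(−2·2352·0.057²).
So c = 2·2352·0.057² = 15.2833.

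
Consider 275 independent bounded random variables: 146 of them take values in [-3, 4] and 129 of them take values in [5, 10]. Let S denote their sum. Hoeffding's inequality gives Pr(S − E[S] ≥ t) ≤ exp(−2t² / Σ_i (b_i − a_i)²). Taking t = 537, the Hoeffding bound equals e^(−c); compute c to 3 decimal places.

Σ(b_i − a_i)² = 146·7² + 129·5² = 10379.
c = 2t² / 10379 = 2·537² / 10379 = 55.5678.

55.568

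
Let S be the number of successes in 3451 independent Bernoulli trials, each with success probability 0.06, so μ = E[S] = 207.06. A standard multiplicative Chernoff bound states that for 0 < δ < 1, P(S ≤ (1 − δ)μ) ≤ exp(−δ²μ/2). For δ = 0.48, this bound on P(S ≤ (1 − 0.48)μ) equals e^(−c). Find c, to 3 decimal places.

23.853

c = δ²μ/2 = 0.48²·207.06/2 = 23.8533.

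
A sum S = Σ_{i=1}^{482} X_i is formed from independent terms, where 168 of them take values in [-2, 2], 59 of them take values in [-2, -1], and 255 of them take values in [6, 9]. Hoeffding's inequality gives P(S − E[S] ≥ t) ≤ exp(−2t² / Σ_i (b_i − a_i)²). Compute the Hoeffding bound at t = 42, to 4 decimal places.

0.4967

Σ(b_i − a_i)² = 168·4² + 59·1² + 255·3² = 5042.
Exponent = 2·42² / 5042 = 0.69972.
Bound = exp(−0.69972) = 0.49672.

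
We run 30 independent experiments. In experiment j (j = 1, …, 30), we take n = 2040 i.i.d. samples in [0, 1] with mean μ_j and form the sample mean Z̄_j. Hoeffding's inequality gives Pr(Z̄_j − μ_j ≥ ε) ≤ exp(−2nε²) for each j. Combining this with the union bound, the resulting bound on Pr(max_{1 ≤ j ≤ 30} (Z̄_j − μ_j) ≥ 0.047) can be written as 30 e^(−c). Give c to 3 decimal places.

Union bound over the 30 events: Pr(max_{1 ≤ j ≤ 30} (Z̄_j − μ_j) ≥ 0.047) ≤ 30·exp(−2nε²) = 30 exp(−2·2040·0.047²).
So c = 2·2040·0.047² = 9.0127.

9.013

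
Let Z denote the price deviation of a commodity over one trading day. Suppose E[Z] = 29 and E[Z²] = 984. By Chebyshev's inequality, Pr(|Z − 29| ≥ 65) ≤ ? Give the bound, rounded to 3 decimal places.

0.034

Var(Z) = E[Z²] − (E[Z])² = 984 − 841 = 143.
Chebyshev's inequality: Pr(|Z − μ| ≥ t) ≤ Var(Z)/t² = 143/4225 = 0.0338.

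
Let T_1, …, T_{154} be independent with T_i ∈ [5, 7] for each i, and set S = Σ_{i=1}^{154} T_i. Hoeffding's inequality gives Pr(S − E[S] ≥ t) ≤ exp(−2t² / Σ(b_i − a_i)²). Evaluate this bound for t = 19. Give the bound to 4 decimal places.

0.3097

Σ(b_i − a_i)² = 154·(2)² = 616.
Exponent = 2·19²/616 = 1.1721.
Bound = exp(−1.1721) = 0.30972.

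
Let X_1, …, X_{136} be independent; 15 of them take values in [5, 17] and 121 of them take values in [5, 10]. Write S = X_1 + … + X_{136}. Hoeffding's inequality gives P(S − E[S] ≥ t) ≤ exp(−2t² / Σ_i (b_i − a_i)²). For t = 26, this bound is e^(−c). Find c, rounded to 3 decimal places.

0.261

Σ(b_i − a_i)² = 15·12² + 121·5² = 5185.
c = 2t² / 5185 = 2·26² / 5185 = 0.2608.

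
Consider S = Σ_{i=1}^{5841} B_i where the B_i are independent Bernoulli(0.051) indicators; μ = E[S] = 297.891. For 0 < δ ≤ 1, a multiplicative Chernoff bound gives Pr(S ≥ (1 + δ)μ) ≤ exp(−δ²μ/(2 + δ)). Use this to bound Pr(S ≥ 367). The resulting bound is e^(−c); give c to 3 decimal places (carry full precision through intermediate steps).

7.183

Write 367 = (1 + δ)μ, so δ = 367/297.891 − 1 = 0.2319943…
Then the exponent is δ²μ/(2 + δ) = (367 − μ)² / (μ·(2 + δ)) = 7.183213.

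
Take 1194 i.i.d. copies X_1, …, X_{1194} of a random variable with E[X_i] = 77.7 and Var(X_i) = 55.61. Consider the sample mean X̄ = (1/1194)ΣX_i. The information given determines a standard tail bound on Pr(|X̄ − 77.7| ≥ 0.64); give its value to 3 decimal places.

With mean and variance of each term known, Chebyshev's inequality bounds the deviation of the sum (or sample mean).
Var(X̄) = Var(X_i)/n = 55.61/1194 = 0.046575.
Chebyshev: Pr(|X̄ − 77.7| ≥ 0.64) ≤ Var(X̄)/(0.64)² = 55.61/(1194·0.64²) = 0.1137.

0.114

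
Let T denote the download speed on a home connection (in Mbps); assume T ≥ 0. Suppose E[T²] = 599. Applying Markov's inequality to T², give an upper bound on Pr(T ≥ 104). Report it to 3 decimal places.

Since T ≥ 0, the event {T ≥ 104} is the same as {T² ≥ 10816}.
Markov's inequality applied to T² gives Pr(T² ≥ 10816) ≤ E[T²]/10816 = 599/10816 = 0.0554.

0.055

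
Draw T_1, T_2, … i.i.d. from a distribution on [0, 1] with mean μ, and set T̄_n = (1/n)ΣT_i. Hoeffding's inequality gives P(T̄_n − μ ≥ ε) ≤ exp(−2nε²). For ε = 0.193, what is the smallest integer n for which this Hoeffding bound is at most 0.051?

Require exp(−2nε²) ≤ 0.051, i.e. 2nε² ≥ ln(1/0.051) = 2.975930.
So n ≥ 2.975930 / (2·0.193²) = 39.946.
The smallest integer n is 40.

40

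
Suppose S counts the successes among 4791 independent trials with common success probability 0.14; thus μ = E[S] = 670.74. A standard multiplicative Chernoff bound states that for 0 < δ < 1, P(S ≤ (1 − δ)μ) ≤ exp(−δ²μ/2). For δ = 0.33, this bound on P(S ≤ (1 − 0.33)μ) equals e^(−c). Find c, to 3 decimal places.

36.522

c = δ²μ/2 = 0.33²·670.74/2 = 36.5218.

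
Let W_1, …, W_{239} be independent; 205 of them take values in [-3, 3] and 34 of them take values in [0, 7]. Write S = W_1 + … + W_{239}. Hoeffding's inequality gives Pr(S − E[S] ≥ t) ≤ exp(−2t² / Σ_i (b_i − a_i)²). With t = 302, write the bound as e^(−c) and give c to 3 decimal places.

20.164

Σ(b_i − a_i)² = 205·6² + 34·7² = 9046.
c = 2t² / 9046 = 2·302² / 9046 = 20.1645.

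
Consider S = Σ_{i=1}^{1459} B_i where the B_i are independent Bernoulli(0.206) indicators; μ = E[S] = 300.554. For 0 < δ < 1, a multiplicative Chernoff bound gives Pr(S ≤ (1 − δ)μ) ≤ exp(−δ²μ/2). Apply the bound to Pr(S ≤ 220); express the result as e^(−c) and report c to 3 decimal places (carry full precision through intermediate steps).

10.795

Write 220 = (1 − δ)μ, so δ = 1 − 220/300.554 = 0.2680184…
Then the exponent is δ²μ/2 = (μ − 220)²/(2μ) = 10.794977.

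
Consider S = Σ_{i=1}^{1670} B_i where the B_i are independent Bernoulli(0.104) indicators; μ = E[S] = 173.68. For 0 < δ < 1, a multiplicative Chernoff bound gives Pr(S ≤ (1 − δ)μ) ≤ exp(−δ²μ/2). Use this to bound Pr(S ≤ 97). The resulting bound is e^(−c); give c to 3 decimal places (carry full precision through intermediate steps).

Write 97 = (1 − δ)μ, so δ = 1 − 97/173.68 = 0.4415016…
Then the exponent is δ²μ/2 = (μ − 97)²/(2μ) = 16.927172.

16.927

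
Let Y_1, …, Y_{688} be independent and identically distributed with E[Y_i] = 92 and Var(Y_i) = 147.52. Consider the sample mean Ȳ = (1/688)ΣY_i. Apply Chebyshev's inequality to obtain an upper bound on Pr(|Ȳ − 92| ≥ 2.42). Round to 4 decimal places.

0.0366

Var(Ȳ) = Var(Y_i)/n = 147.52/688 = 0.21442.
Chebyshev: Pr(|Ȳ − 92| ≥ 2.42) ≤ Var(Ȳ)/(2.42)² = 147.52/(688·2.42²) = 0.0366.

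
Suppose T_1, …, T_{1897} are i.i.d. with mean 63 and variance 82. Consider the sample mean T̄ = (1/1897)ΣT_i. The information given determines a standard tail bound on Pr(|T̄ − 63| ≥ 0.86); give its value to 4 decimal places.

0.0584

With mean and variance of each term known, Chebyshev's inequality bounds the deviation of the sum (or sample mean).
Var(T̄) = Var(T_i)/n = 82/1897 = 0.043226.
Chebyshev: Pr(|T̄ − 63| ≥ 0.86) ≤ Var(T̄)/(0.86)² = 82/(1897·0.86²) = 0.0584.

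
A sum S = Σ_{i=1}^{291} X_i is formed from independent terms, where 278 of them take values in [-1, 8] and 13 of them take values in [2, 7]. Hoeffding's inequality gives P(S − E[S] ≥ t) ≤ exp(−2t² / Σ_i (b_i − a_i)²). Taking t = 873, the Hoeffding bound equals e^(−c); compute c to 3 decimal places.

66.728

Σ(b_i − a_i)² = 278·9² + 13·5² = 22843.
c = 2t² / 22843 = 2·873² / 22843 = 66.7276.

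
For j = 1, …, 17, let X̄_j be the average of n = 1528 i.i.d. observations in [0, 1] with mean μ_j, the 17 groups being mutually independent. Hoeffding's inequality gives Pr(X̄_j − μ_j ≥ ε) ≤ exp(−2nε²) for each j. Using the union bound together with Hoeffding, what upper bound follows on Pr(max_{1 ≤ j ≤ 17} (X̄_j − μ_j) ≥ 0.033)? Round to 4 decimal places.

0.6097

Per-experiment Hoeffding bound: exp(−2·1528·0.033²) = exp(−3.32798) = 0.035865.
Union bound over 17 events: 17·0.035865 = 0.60971.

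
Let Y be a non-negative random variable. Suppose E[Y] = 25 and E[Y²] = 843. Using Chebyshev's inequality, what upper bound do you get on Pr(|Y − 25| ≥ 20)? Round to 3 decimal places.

0.545

Var(Y) = E[Y²] − (E[Y])² = 843 − 625 = 218.
Chebyshev's inequality: Pr(|Y − μ| ≥ t) ≤ Var(Y)/t² = 218/400 = 0.5450.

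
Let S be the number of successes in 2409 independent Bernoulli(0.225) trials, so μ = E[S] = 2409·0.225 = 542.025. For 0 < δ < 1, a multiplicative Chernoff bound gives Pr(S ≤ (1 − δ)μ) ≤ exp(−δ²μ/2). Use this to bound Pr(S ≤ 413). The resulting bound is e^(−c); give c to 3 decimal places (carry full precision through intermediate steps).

15.357

Write 413 = (1 − δ)μ, so δ = 1 − 413/542.025 = 0.2380425…
Then the exponent is δ²μ/2 = (μ − 413)²/(2μ) = 15.356718.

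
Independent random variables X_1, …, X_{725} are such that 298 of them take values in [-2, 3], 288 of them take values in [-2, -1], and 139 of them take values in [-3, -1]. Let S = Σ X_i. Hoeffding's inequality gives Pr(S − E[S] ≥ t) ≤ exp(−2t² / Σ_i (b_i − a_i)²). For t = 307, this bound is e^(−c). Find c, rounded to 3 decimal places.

22.727

Σ(b_i − a_i)² = 298·5² + 288·1² + 139·2² = 8294.
c = 2t² / 8294 = 2·307² / 8294 = 22.7270.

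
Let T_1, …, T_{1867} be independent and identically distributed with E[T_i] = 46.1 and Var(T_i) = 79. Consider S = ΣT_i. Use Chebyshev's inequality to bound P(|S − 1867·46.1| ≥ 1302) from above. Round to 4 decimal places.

0.0870

Var(S) = n·Var(T_i) = 1867·79 = 147493.
Chebyshev: P(|S − 1867·46.1| ≥ 1302) ≤ Var(S)/1302² = 147493/1695204 = 0.0870.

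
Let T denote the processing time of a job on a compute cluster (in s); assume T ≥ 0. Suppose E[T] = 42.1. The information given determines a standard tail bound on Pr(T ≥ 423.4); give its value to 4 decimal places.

0.0994

Only the mean of a non-negative variable is known, so Markov's inequality is the applicable tail bound.
Markov's inequality: for a non-negative random variable, Pr(T ≥ a) ≤ E[T]/a.
Here E[T] = 42.1 and a = 423.4, so the bound is 42.1/423.4 = 0.0994.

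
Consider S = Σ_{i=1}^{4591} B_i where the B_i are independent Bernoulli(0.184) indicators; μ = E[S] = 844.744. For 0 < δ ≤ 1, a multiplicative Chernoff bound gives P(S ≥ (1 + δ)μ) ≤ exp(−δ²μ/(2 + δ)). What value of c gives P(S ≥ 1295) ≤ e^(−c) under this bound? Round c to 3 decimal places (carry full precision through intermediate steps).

94.745

Write 1295 = (1 + δ)μ, so δ = 1295/844.744 − 1 = 0.5330088…
Then the exponent is δ²μ/(2 + δ) = (1295 − μ)² / (μ·(2 + δ)) = 94.745196.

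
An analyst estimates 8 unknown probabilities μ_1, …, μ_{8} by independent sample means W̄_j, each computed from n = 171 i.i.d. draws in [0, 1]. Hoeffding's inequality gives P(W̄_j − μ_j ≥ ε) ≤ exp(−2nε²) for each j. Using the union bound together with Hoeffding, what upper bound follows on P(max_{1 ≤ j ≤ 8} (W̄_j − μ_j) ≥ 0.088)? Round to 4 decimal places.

0.5661

Per-experiment Hoeffding bound: exp(−2·171·0.088²) = exp(−2.64845) = 0.070761.
Union bound over 8 events: 8·0.070761 = 0.56609.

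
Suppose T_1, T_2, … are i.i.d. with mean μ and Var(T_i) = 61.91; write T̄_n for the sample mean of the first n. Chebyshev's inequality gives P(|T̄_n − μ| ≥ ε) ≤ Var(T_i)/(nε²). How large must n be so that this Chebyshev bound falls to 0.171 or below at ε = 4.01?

Require 61.91/(n·4.01²) ≤ 0.171, i.e. n ≥ 61.91/(0.171·4.01²) = 22.515.
The smallest integer n is 23.

23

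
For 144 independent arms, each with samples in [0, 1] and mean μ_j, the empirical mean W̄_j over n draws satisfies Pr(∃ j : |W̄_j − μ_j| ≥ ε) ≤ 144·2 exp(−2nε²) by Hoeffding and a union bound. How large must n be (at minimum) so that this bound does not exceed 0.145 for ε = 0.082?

565

Need 2·144·exp(−2nε²) ≤ 0.145, i.e. exp(−2nε²) ≤ 0.145/288.
So 2nε² ≥ ln(288/0.145) = 7.593982.
Hence n ≥ 7.593982/(2·0.082²) = 564.692.
The smallest integer n is 565.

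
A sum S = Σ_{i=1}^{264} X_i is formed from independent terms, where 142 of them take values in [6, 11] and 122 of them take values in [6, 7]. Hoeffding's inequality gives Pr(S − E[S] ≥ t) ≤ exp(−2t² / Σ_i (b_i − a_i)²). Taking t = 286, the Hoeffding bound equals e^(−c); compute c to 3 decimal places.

Σ(b_i − a_i)² = 142·5² + 122·1² = 3672.
c = 2t² / 3672 = 2·286² / 3672 = 44.5512.

44.551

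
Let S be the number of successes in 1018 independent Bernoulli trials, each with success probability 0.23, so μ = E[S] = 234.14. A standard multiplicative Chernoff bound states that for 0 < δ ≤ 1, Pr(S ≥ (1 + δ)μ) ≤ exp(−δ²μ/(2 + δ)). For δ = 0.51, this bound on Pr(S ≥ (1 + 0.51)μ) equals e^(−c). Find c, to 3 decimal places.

24.263

c = δ²μ/(2 + δ) = 0.51²·234.14/(2 + 0.51) = 24.2629.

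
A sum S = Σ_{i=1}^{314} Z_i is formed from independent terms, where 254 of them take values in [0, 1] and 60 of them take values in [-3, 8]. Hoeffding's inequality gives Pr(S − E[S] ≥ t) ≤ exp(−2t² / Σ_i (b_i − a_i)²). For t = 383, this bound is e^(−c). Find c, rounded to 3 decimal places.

Σ(b_i − a_i)² = 254·1² + 60·11² = 7514.
c = 2t² / 7514 = 2·383² / 7514 = 39.0442.

39.044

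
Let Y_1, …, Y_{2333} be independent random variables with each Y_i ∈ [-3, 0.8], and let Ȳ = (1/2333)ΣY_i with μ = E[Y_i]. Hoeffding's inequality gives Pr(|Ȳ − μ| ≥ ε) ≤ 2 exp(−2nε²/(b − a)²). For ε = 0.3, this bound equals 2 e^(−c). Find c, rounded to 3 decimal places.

c = 2nε²/(b − a)² = 2·2333·0.3² / 3.8² = 29.0817.

29.082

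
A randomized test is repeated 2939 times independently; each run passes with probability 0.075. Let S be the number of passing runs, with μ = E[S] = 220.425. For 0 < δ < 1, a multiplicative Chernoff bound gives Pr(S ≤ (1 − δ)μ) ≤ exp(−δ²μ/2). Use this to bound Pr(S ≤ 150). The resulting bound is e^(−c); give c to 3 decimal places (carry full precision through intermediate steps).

Write 150 = (1 − δ)μ, so δ = 1 − 150/220.425 = 0.3194964…
Then the exponent is δ²μ/2 = (μ − 150)²/(2μ) = 11.250268.

11.250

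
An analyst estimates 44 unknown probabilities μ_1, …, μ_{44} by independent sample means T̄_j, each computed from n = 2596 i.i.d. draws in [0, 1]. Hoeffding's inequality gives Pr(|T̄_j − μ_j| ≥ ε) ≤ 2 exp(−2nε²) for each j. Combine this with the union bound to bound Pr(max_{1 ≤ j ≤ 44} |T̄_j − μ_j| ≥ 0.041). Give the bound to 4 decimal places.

0.0143

Per-experiment Hoeffding bound: 2·exp(−2·2596·0.041²) = 2·exp(−8.72775) = 0.00032405.
Union bound over 44 events: 44·0.00032405 = 0.01426.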